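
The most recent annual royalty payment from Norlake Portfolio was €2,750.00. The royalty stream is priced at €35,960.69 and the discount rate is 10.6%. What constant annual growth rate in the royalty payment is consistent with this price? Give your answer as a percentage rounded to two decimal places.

P = D₀(1+g)/(r−g) ⇒ P(r−g) = D₀(1+g) ⇒ g(P+D₀) = P·r − D₀
g = (P·r − D₀)/(P + D₀) = (€35,960.69×0.106 − €2,750.00) / (€35,960.69 + €2,750.00) = 0.027430

2.74%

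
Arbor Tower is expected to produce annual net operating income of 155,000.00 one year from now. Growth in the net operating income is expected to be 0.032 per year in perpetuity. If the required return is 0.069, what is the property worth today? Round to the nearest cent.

Growing perpetuity: P = D₁ / (r − g) = 155,000.0000 / (0.069 − 0.032) = 4,189,189.19

4189189.19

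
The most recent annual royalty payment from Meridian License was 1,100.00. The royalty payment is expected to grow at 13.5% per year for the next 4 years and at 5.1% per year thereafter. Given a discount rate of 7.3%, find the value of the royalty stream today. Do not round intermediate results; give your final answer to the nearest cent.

D_1 = 1248.50000
D_2 = 1417.04750
D_3 = 1608.34891
D_4 = 1825.47602
Terminal value at year 4: TV = D_4×(1+g_2)/(r−g_2) = 1918.57529/0.022 = 87207.96784
P_0 = D_1/(1+r)^1 + D_2/(1+r)^2 + D_3/(1+r)^3 + D_4/(1+r)^4 + TV/(1+r)^4
    = 1163.56011 + 1230.79285 + 1301.91042 + 1377.13731 + 65789.60496 = 70863.00565

70863.01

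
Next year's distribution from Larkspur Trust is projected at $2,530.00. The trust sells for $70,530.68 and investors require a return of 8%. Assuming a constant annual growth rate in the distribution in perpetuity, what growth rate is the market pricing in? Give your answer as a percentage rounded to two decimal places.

P = D₁/(r−g) ⇒ g = r − D₁/P = 0.08 − $2,530.00/$70,530.68 = 0.044129

4.41%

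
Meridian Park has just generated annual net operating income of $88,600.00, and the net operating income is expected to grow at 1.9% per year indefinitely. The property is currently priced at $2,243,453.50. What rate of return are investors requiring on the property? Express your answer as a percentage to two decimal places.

5.92%

D₁ = $88,600.00 × 1.019 = $90,283.4000
P = D₁/(r − g) ⇒ r = D₁/P + g = $90,283.4000/$2,243,453.50 + 0.019 = 0.040243 + 0.019 = 0.059243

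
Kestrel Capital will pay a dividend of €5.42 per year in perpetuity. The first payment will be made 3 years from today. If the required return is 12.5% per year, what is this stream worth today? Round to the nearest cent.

Value at end of year 2: C / r = €5.42 / 0.125 = €43.3600
Discount to today: PV = €43.3600 / (1 + 0.125)^2 = €43.3600 / 1.265625 = €34.26

€34.26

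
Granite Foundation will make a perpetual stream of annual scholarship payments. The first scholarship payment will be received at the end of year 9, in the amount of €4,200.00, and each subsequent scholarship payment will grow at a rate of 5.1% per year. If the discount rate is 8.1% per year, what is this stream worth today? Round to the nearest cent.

€75079.69

Value at end of year 8: C₁ / (r − g) = €4,200.00 / (0.081 − 0.051) = €140,000.0000
Discount to today: PV = €140,000.0000 / (1 + 0.081)^8 = €140,000.0000 / 1.864685 = €75,079.69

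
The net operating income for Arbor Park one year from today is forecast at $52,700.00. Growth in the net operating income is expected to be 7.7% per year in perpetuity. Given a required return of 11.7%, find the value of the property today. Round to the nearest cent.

Growing perpetuity: P = D₁ / (r − g) = $52,700.0000 / (0.117 − 0.077) = $1,317,500.00

$1317500.00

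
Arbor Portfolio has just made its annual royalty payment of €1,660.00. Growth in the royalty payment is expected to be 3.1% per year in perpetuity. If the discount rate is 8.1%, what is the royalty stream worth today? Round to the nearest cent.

€34229.20

D₁ = D₀ × (1 + g) = €1,660.00 × 1.031 = €1,711.4600
Growing perpetuity: P = D₁ / (r − g) = €1,711.4600 / (0.081 − 0.031) = €34,229.20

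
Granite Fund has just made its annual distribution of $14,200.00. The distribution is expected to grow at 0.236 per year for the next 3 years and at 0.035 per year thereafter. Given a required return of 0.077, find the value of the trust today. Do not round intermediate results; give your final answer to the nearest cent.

$585379.16

D_1 = 17551.20000
D_2 = 21693.28320
D_3 = 26812.89804
Terminal value at year 3: TV = D_3×(1+g_2)/(r−g_2) = 27751.34947/0.042 = 660746.41587
P_0 = D_1/(1+r)^1 + D_2/(1+r)^2 + D_3/(1+r)^3 + TV/(1+r)^3
    = 16296.37883 + 18702.25091 + 21463.30746 + 528917.21943 = 585379.15663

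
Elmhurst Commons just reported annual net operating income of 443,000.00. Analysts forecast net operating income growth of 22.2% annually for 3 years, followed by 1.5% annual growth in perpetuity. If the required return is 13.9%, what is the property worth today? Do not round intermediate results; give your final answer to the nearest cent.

D_1 = 541346.00000
D_2 = 661524.81200
D_3 = 808383.32026
Terminal value at year 3: TV = D_3×(1+g_2)/(r−g_2) = 820509.07007/0.124 = 6617008.62958
P_0 = D_1/(1+r)^1 + D_2/(1+r)^2 + D_3/(1+r)^3 + TV/(1+r)^3
    = 475281.82616 + 509916.05933 + 547074.12159 + 4478066.39853 = 6010338.40561

6010338.41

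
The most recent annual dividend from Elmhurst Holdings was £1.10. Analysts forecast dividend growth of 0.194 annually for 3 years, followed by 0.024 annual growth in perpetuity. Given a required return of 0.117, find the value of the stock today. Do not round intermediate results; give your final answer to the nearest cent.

D_1 = 1.31340
D_2 = 1.56820
D_3 = 1.87243
Terminal value at year 3: TV = D_3×(1+g_2)/(r−g_2) = 1.91737/0.093 = 20.61687
P_0 = D_1/(1+r)^1 + D_2/(1+r)^2 + D_3/(1+r)^3 + TV/(1+r)^3
    = 1.17583 + 1.25688 + 1.34353 + 14.79323 = 18.56947

£18.57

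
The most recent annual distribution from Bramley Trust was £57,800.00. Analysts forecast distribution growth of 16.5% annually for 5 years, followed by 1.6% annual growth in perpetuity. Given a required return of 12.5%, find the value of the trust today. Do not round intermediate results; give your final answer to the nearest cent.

D_1 = 67337.00000
D_2 = 78447.60500
D_3 = 91391.45982
D_4 = 106471.05070
D_5 = 124038.77406
Terminal value at year 5: TV = D_5×(1+g_2)/(r−g_2) = 126023.39445/0.109 = 1156177.93070
P_0 = D_1/(1+r)^1 + D_2/(1+r)^2 + D_3/(1+r)^3 + D_4/(1+r)^4 + D_5/(1+r)^5 + TV/(1+r)^5
    = 59855.11111 + 61983.29284 + 64187.14325 + 66469.35279 + 68832.70756 + 641596.61354 = 962924.22109

£962924.22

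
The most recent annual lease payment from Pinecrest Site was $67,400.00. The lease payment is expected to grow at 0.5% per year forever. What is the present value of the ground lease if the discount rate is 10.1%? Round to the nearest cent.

$705593.75

D₁ = D₀ × (1 + g) = $67,400.00 × 1.005 = $67,737.0000
Growing perpetuity: P = D₁ / (r − g) = $67,737.0000 / (0.101 − 0.005) = $705,593.75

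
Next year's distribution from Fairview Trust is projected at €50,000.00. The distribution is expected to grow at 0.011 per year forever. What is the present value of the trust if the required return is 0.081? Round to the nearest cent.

€714285.71

Growing perpetuity: P = D₁ / (r − g) = €50,000.0000 / (0.081 − 0.011) = €714,285.71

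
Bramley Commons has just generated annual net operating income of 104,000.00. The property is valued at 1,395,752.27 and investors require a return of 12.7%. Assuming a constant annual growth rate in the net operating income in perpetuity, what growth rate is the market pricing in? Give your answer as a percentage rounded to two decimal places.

4.88%

P = D₀(1+g)/(r−g) ⇒ P(r−g) = D₀(1+g) ⇒ g(P+D₀) = P·r − D₀
g = (P·r − D₀)/(P + D₀) = (1,395,752.27×0.127 − 104,000.00) / (1,395,752.27 + 104,000.00) = 0.048848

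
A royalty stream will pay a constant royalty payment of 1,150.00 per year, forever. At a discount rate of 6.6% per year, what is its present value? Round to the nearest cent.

17424.24

Level perpetuity: PV = C / r = 1,150.00 / 0.066 = 17,424.24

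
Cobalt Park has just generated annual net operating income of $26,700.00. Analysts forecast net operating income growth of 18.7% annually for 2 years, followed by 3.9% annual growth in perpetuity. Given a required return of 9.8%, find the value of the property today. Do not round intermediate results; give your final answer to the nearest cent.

D_1 = 31692.90000
D_2 = 37619.47230
Terminal value at year 2: TV = D_2×(1+g_2)/(r−g_2) = 39086.63172/0.059 = 662485.28338
P_0 = D_1/(1+r)^1 + D_2/(1+r)^2 + TV/(1+r)^2
    = 28864.20765 + 31203.83833 + 549504.88169 = 609572.92767

$609572.93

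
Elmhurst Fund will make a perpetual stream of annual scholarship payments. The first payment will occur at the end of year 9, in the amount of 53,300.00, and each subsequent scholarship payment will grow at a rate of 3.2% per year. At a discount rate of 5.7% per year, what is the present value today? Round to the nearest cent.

Value at end of year 8: C₁ / (r − g) = 53,300.00 / (0.057 − 0.032) = 2,132,000.0000
Discount to today: PV = 2,132,000.0000 / (1 + 0.057)^8 = 2,132,000.0000 / 1.558116 = 1,368,318.82

1368318.82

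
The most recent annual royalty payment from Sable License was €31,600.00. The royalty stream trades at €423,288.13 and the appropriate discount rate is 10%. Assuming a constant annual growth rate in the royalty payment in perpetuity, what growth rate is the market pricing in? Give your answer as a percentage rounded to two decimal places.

2.36%

P = D₀(1+g)/(r−g) ⇒ P(r−g) = D₀(1+g) ⇒ g(P+D₀) = P·r − D₀
g = (P·r − D₀)/(P + D₀) = (€423,288.13×0.1 − €31,600.00) / (€423,288.13 + €31,600.00) = 0.023586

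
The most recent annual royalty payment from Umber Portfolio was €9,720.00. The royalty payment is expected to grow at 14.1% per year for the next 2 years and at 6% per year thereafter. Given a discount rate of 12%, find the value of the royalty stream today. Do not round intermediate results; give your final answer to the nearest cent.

€198210.04

D_1 = 11090.52000
D_2 = 12654.28332
Terminal value at year 2: TV = D_2×(1+g_2)/(r−g_2) = 13413.54032/0.06 = 223559.00532
P_0 = D_1/(1+r)^1 + D_2/(1+r)^2 + TV/(1+r)^2
    = 9902.25000 + 10087.91719 + 178219.87031 = 198210.03750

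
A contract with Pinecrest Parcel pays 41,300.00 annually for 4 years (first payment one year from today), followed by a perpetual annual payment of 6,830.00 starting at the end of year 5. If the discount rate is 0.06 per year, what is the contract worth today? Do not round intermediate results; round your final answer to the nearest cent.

PV of 4-year annuity: 41,300.00 × [1 − (1+0.06)^−4] / 0.06 = 143108.86180
Perpetuity value at year 4: 6,830.00 / 0.06 = 113833.33333
PV of perpetuity: 113833.33333 / (1+0.06)^4 = 90166.66200
Total PV = 143108.86180 + 90166.66200 = 233275.52380

233275.52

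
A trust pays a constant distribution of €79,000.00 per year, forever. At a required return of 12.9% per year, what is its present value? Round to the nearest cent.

€612403.10

Level perpetuity: PV = C / r = €79,000.00 / 0.129 = €612,403.10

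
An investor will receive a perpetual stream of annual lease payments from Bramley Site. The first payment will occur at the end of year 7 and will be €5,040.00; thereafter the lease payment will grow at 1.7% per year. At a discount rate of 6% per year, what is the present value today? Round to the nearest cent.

Value at end of year 6: C₁ / (r − g) = €5,040.00 / (0.06 − 0.017) = €117,209.3023
Discount to today: PV = €117,209.3023 / (1 + 0.06)^6 = €117,209.3023 / 1.418519 = €82,627.93

€82627.93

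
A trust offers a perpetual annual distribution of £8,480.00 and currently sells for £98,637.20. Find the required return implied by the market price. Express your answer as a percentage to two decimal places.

P = C/r ⇒ r = C/P = £8,480.00/£98,637.20 = 0.085972

8.60%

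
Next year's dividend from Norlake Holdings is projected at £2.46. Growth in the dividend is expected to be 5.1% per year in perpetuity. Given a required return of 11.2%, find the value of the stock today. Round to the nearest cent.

Growing perpetuity: P = D₁ / (r − g) = £2.4600 / (0.112 − 0.051) = £40.33

£40.33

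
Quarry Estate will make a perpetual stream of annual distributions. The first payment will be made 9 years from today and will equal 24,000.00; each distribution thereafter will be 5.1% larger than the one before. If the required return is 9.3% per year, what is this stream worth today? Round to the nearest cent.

Value at end of year 8: C₁ / (r − g) = 24,000.00 / (0.093 − 0.051) = 571,428.5714
Discount to today: PV = 571,428.5714 / (1 + 0.093)^8 = 571,428.5714 / 2.036861 = 280,543.79

280543.79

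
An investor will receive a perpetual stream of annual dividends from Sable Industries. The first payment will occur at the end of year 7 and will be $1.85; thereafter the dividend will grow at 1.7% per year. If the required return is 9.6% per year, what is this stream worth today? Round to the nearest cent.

Value at end of year 6: C₁ / (r − g) = $1.85 / (0.096 − 0.017) = $23.4177
Discount to today: PV = $23.4177 / (1 + 0.096)^6 = $23.4177 / 1.733258 = $13.51

$13.51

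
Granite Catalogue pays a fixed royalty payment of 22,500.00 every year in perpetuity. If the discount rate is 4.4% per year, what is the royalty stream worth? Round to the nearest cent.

511363.64

Level perpetuity: PV = C / r = 22,500.00 / 0.044 = 511,363.64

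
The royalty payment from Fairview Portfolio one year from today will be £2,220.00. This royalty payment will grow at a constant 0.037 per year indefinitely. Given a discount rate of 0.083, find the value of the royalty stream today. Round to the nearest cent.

£48260.87

Growing perpetuity: P = D₁ / (r − g) = £2,220.0000 / (0.083 − 0.037) = £48,260.87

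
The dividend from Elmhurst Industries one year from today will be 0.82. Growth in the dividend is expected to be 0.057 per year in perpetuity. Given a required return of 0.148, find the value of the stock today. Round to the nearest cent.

9.01

Growing perpetuity: P = D₁ / (r − g) = 0.8200 / (0.148 − 0.057) = 9.01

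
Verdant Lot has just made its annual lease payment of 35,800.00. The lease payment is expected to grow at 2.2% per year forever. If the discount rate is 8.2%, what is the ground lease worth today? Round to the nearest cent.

D₁ = D₀ × (1 + g) = 35,800.00 × 1.022 = 36,587.6000
Growing perpetuity: P = D₁ / (r − g) = 36,587.6000 / (0.082 − 0.022) = 609,793.33

609793.33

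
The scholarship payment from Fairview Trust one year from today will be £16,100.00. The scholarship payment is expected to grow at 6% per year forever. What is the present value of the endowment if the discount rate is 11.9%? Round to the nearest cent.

Growing perpetuity: P = D₁ / (r − g) = £16,100.0000 / (0.119 − 0.06) = £272,881.36

£272881.36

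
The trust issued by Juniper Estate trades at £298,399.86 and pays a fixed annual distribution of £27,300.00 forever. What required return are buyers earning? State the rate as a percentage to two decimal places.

P = C/r ⇒ r = C/P = £27,300.00/£298,399.86 = 0.091488

9.15%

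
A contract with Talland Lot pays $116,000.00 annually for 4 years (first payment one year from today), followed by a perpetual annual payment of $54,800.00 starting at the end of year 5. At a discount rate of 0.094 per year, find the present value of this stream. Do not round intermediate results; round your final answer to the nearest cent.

PV of 4-year annuity: $116,000.00 × [1 − (1+0.094)^−4] / 0.094 = 372531.51226
Perpetuity value at year 4: $54,800.00 / 0.094 = 582978.72340
PV of perpetuity: 582978.72340 / (1+0.094)^4 = 406989.69864
Total PV = 372531.51226 + 406989.69864 = 779521.21091

$779521.21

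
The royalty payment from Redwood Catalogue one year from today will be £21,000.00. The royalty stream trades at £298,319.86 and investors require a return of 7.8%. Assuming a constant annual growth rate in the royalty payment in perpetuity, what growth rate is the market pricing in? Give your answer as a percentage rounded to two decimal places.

0.76%

P = D₁/(r−g) ⇒ g = r − D₁/P = 0.078 − £21,000.00/£298,319.86 = 0.007606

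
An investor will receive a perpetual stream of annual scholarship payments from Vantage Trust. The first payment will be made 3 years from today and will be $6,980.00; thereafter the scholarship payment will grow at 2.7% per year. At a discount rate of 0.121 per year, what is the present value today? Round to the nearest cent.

$59090.32

Value at end of year 2: C₁ / (r − g) = $6,980.00 / (0.121 − 0.027) = $74,255.3191
Discount to today: PV = $74,255.3191 / (1 + 0.121)^2 = $74,255.3191 / 1.256641 = $59,090.32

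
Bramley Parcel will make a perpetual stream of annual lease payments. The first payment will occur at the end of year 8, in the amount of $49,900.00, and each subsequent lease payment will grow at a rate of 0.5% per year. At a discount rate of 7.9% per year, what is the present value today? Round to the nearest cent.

Value at end of year 7: C₁ / (r − g) = $49,900.00 / (0.079 − 0.005) = $674,324.3243
Discount to today: PV = $674,324.3243 / (1 + 0.079)^7 = $674,324.3243 / 1.702747 = $396,021.45

$396021.45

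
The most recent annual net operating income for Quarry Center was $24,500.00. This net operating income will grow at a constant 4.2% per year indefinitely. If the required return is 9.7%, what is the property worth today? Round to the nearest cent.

D₁ = D₀ × (1 + g) = $24,500.00 × 1.042 = $25,529.0000
Growing perpetuity: P = D₁ / (r − g) = $25,529.0000 / (0.097 − 0.042) = $464,163.64

$464163.64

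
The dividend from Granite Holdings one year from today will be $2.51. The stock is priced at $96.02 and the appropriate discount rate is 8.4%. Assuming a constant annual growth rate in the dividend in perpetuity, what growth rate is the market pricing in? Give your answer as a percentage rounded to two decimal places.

P = D₁/(r−g) ⇒ g = r − D₁/P = 0.084 − $2.51/$96.02 = 0.057860

5.79%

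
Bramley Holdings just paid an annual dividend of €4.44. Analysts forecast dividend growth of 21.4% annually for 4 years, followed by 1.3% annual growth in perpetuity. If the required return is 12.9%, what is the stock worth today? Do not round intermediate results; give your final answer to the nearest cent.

€73.20

D_1 = 5.39016
D_2 = 6.54365
D_3 = 7.94400
D_4 = 9.64401
Terminal value at year 4: TV = D_4×(1+g_2)/(r−g_2) = 9.76938/0.116 = 84.21882
P_0 = D_1/(1+r)^1 + D_2/(1+r)^2 + D_3/(1+r)^3 + D_4/(1+r)^4 + TV/(1+r)^4
    = 4.77428 + 5.13372 + 5.52023 + 5.93584 + 51.83623 = 73.20030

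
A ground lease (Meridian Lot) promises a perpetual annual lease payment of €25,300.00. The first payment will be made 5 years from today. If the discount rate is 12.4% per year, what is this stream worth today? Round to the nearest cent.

Value at end of year 4: C / r = €25,300.00 / 0.124 = €204,032.2581
Discount to today: PV = €204,032.2581 / (1 + 0.124)^4 = €204,032.2581 / 1.596119 = €127,830.24

€127830.24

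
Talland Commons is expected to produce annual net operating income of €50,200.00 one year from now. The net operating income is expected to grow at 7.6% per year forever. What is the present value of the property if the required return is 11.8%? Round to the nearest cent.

Growing perpetuity: P = D₁ / (r − g) = €50,200.0000 / (0.118 − 0.076) = €1,195,238.10

€1195238.10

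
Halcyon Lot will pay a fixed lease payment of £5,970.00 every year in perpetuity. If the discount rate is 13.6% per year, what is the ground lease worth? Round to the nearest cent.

£43897.06

Level perpetuity: PV = C / r = £5,970.00 / 0.136 = £43,897.06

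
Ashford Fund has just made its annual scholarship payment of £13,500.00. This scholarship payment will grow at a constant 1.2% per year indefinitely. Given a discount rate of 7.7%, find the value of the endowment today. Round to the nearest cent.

£210184.62

D₁ = D₀ × (1 + g) = £13,500.00 × 1.012 = £13,662.0000
Growing perpetuity: P = D₁ / (r − g) = £13,662.0000 / (0.077 − 0.012) = £210,184.62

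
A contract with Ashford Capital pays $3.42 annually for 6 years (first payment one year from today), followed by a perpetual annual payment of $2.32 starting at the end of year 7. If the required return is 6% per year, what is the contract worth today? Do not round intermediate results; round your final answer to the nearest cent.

$44.08

PV of 6-year annuity: $3.42 × [1 − (1+0.06)^−6] / 0.06 = 16.81725
Perpetuity value at year 6: $2.32 / 0.06 = 38.66667
PV of perpetuity: 38.66667 / (1+0.06)^6 = 27.25847
Total PV = 16.81725 + 27.25847 = 44.07572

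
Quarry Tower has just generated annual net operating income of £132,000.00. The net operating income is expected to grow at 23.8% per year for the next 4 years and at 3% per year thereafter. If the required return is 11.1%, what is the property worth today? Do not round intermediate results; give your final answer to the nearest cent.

D_1 = 163416.00000
D_2 = 202309.00800
D_3 = 250458.55190
D_4 = 310067.68726
Terminal value at year 4: TV = D_4×(1+g_2)/(r−g_2) = 319369.71787/0.081 = 3942836.02315
P_0 = D_1/(1+r)^1 + D_2/(1+r)^2 + D_3/(1+r)^3 + D_4/(1+r)^4 + TV/(1+r)^4
    = 147089.10891 + 163903.07546 + 182639.07058 + 203516.80412 + 2587929.73141 = 3285077.79048

£3285077.79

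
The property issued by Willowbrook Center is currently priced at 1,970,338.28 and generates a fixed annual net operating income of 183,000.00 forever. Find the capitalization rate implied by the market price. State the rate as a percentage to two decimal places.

9.29%

P = C/r ⇒ r = C/P = 183,000.00/1,970,338.28 = 0.092877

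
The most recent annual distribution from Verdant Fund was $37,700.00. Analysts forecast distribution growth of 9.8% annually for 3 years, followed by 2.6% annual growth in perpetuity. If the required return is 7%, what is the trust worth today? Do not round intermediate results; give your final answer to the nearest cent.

$1069053.45

D_1 = 41394.60000
D_2 = 45451.27080
D_3 = 49905.49534
Terminal value at year 3: TV = D_3×(1+g_2)/(r−g_2) = 51203.03822/0.044 = 1163705.41403
P_0 = D_1/(1+r)^1 + D_2/(1+r)^2 + D_3/(1+r)^3 + TV/(1+r)^3
    = 38686.54206 + 39698.90017 + 40737.74989 + 949930.25880 = 1069053.45091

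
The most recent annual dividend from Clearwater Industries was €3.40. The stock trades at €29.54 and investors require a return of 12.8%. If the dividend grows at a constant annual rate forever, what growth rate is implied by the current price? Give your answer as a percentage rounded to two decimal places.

P = D₀(1+g)/(r−g) ⇒ P(r−g) = D₀(1+g) ⇒ g(P+D₀) = P·r − D₀
g = (P·r − D₀)/(P + D₀) = (€29.54×0.128 − €3.40) / (€29.54 + €3.40) = 0.011570

1.16%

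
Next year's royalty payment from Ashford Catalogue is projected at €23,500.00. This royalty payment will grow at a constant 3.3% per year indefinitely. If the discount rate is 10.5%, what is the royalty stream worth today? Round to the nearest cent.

€326388.89

Growing perpetuity: P = D₁ / (r − g) = €23,500.0000 / (0.105 − 0.033) = €326,388.89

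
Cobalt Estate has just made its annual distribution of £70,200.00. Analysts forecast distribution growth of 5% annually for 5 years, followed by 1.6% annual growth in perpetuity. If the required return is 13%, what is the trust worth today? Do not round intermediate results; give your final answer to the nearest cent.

D_1 = 73710.00000
D_2 = 77395.50000
D_3 = 81265.27500
D_4 = 85328.53875
D_5 = 89594.96569
Terminal value at year 5: TV = D_5×(1+g_2)/(r−g_2) = 91028.48514/0.114 = 798495.48367
P_0 = D_1/(1+r)^1 + D_2/(1+r)^2 + D_3/(1+r)^3 + D_4/(1+r)^4 + D_5/(1+r)^5 + TV/(1+r)^5
    = 65230.08850 + 60612.02913 + 56320.91203 + 52333.59082 + 48628.55784 + 433391.35761 = 716516.53593

£716516.54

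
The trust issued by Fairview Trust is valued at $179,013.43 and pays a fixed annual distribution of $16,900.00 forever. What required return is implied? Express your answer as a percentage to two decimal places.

9.44%

P = C/r ⇒ r = C/P = $16,900.00/$179,013.43 = 0.094406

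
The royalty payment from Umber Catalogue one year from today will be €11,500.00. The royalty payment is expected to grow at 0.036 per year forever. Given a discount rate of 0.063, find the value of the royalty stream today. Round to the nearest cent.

Growing perpetuity: P = D₁ / (r − g) = €11,500.0000 / (0.063 − 0.036) = €425,925.93

€425925.93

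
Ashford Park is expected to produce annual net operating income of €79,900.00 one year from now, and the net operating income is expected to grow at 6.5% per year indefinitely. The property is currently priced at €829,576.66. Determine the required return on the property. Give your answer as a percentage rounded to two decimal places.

P = D₁/(r − g) ⇒ r = D₁/P + g = €79,900.0000/€829,576.66 + 0.065 = 0.096314 + 0.065 = 0.161314

16.13%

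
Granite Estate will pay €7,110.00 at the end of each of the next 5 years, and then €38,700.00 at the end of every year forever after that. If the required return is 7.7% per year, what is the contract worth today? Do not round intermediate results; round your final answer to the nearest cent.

€375464.07

PV of 5-year annuity: €7,110.00 × [1 − (1+0.077)^−5] / 0.077 = 28614.05409
Perpetuity value at year 5: €38,700.00 / 0.077 = 502597.40260
PV of perpetuity: 502597.40260 / (1+0.077)^5 = 346850.01958
Total PV = 28614.05409 + 346850.01958 = 375464.07367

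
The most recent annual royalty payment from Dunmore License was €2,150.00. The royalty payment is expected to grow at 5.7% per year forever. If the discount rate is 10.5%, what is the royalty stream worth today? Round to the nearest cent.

D₁ = D₀ × (1 + g) = €2,150.00 × 1.057 = €2,272.5500
Growing perpetuity: P = D₁ / (r − g) = €2,272.5500 / (0.105 − 0.057) = €47,344.79

€47344.79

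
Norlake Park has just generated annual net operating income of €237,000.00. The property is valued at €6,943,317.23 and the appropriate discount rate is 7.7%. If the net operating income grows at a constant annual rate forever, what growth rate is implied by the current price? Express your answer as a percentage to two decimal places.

P = D₀(1+g)/(r−g) ⇒ P(r−g) = D₀(1+g) ⇒ g(P+D₀) = P·r − D₀
g = (P·r − D₀)/(P + D₀) = (€6,943,317.23×0.077 − €237,000.00) / (€6,943,317.23 + €237,000.00) = 0.041452

4.15%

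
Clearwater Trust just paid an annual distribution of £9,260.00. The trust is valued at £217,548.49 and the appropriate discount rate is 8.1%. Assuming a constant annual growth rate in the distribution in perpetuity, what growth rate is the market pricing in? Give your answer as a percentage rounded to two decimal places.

3.69%

P = D₀(1+g)/(r−g) ⇒ P(r−g) = D₀(1+g) ⇒ g(P+D₀) = P·r − D₀
g = (P·r − D₀)/(P + D₀) = (£217,548.49×0.081 − £9,260.00) / (£217,548.49 + £9,260.00) = 0.036866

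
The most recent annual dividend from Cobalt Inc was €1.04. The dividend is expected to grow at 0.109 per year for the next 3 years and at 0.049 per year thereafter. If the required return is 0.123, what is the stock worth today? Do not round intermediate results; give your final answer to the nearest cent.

€17.24

D_1 = 1.15336
D_2 = 1.27908
D_3 = 1.41850
Terminal value at year 3: TV = D_3×(1+g_2)/(r−g_2) = 1.48800/0.074 = 20.10813
P_0 = D_1/(1+r)^1 + D_2/(1+r)^2 + D_3/(1+r)^3 + TV/(1+r)^3
    = 1.02703 + 1.01423 + 1.00159 + 14.19817 = 17.24103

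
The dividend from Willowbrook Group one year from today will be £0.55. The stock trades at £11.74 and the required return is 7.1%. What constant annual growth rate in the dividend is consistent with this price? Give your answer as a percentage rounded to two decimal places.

P = D₁/(r−g) ⇒ g = r − D₁/P = 0.071 − £0.55/£11.74 = 0.024152

2.42%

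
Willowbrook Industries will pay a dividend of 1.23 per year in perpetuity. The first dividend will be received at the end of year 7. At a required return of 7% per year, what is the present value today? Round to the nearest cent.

11.71

Value at end of year 6: C / r = 1.23 / 0.07 = 17.5714
Discount to today: PV = 17.5714 / (1 + 0.07)^6 = 17.5714 / 1.500730 = 11.71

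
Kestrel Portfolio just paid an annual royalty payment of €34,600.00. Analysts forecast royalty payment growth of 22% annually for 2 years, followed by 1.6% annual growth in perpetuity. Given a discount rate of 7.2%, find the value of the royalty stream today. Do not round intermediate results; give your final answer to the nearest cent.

€897230.01

D_1 = 42212.00000
D_2 = 51498.64000
Terminal value at year 2: TV = D_2×(1+g_2)/(r−g_2) = 52322.61824/0.056 = 934332.46857
P_0 = D_1/(1+r)^1 + D_2/(1+r)^2 + TV/(1+r)^2
    = 39376.86567 + 44813.22399 + 813039.92100 = 897230.01066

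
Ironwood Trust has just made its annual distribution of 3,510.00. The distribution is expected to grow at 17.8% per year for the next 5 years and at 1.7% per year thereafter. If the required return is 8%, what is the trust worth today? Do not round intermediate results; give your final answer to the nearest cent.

D_1 = 4134.78000
D_2 = 4870.77084
D_3 = 5737.76805
D_4 = 6759.09076
D_5 = 7962.20892
Terminal value at year 5: TV = D_5×(1+g_2)/(r−g_2) = 8097.56647/0.063 = 128532.80111
P_0 = D_1/(1+r)^1 + D_2/(1+r)^2 + D_3/(1+r)^3 + D_4/(1+r)^4 + D_5/(1+r)^5 + TV/(1+r)^5
    = 3828.50000 + 4175.90093 + 4554.82527 + 4968.13349 + 5418.94560 + 87477.26470 = 110423.56998

110423.57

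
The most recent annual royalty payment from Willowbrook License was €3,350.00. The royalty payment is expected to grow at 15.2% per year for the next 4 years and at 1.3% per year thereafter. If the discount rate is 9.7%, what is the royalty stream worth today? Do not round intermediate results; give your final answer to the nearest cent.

€64297.23

D_1 = 3859.20000
D_2 = 4445.79840
D_3 = 5121.55976
D_4 = 5900.03684
Terminal value at year 4: TV = D_4×(1+g_2)/(r−g_2) = 5976.73732/0.084 = 71151.63475
P_0 = D_1/(1+r)^1 + D_2/(1+r)^2 + D_3/(1+r)^3 + D_4/(1+r)^4 + TV/(1+r)^4
    = 3517.95807 + 3694.33700 + 3879.55901 + 4074.06743 + 49131.31321 = 64297.23472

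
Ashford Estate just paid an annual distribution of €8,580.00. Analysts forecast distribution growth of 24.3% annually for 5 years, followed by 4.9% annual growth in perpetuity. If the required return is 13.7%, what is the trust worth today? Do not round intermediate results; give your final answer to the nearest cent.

€216208.58

D_1 = 10664.94000
D_2 = 13256.52042
D_3 = 16477.85488
D_4 = 20481.97362
D_5 = 25459.09321
Terminal value at year 5: TV = D_5×(1+g_2)/(r−g_2) = 26706.58877/0.088 = 303483.96335
P_0 = D_1/(1+r)^1 + D_2/(1+r)^2 + D_3/(1+r)^3 + D_4/(1+r)^4 + D_5/(1+r)^5 + TV/(1+r)^5
    = 9379.89446 + 10254.36131 + 11210.35278 + 12255.46922 + 13398.01956 + 159710.48321 = 216208.58055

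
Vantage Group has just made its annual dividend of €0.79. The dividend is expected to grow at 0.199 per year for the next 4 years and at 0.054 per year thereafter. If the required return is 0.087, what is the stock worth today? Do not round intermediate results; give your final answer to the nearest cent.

€41.41

D_1 = 0.94721
D_2 = 1.13570
D_3 = 1.36171
D_4 = 1.63269
Terminal value at year 4: TV = D_4×(1+g_2)/(r−g_2) = 1.72086/0.033 = 52.14714
P_0 = D_1/(1+r)^1 + D_2/(1+r)^2 + D_3/(1+r)^3 + D_4/(1+r)^4 + TV/(1+r)^4
    = 0.87140 + 0.96118 + 1.06022 + 1.16946 + 37.35187 = 41.41413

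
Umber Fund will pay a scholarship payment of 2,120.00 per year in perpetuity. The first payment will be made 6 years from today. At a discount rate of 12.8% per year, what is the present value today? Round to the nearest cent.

9069.44

Value at end of year 5: C / r = 2,120.00 / 0.128 = 16,562.5000
Discount to today: PV = 16,562.5000 / (1 + 0.128)^5 = 16,562.5000 / 1.826188 = 9,069.44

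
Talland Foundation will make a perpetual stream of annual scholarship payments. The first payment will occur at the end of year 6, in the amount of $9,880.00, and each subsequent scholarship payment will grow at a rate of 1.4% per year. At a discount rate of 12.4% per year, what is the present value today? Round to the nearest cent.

$50064.83

Value at end of year 5: C₁ / (r − g) = $9,880.00 / (0.124 − 0.014) = $89,818.1818
Discount to today: PV = $89,818.1818 / (1 + 0.124)^5 = $89,818.1818 / 1.794038 = $50,064.83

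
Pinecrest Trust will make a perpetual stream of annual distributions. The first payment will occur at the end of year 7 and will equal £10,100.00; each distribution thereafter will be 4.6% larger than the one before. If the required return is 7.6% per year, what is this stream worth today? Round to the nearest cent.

£216933.43

Value at end of year 6: C₁ / (r − g) = £10,100.00 / (0.076 − 0.046) = £336,666.6667
Discount to today: PV = £336,666.6667 / (1 + 0.076)^6 = £336,666.6667 / 1.551935 = £216,933.43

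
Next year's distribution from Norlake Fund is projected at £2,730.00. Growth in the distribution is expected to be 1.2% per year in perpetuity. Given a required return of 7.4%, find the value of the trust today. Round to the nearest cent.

£44032.26

Growing perpetuity: P = D₁ / (r − g) = £2,730.0000 / (0.074 − 0.012) = £44,032.26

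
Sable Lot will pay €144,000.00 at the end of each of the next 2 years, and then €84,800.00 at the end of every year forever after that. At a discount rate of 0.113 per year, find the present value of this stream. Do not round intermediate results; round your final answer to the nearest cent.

PV of 2-year annuity: €144,000.00 × [1 − (1+0.113)^−2] / 0.113 = 245624.48689
Perpetuity value at year 2: €84,800.00 / 0.113 = 750442.47788
PV of perpetuity: 750442.47788 / (1+0.113)^2 = 605796.94671
Total PV = 245624.48689 + 605796.94671 = 851421.43360

€851421.43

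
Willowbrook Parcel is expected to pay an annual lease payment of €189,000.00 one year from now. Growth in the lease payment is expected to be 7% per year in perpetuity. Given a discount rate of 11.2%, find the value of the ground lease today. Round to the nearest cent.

Growing perpetuity: P = D₁ / (r − g) = €189,000.0000 / (0.112 − 0.07) = €4,500,000.00

€4500000.00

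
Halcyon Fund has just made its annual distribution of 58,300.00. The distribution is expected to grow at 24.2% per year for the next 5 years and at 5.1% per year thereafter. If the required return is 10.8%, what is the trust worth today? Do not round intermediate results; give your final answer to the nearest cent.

2318354.59

D_1 = 72408.60000
D_2 = 89931.48120
D_3 = 111694.89965
D_4 = 138725.06537
D_5 = 172296.53118
Terminal value at year 5: TV = D_5×(1+g_2)/(r−g_2) = 181083.65427/0.057 = 3176906.21535
P_0 = D_1/(1+r)^1 + D_2/(1+r)^2 + D_3/(1+r)^3 + D_4/(1+r)^4 + D_5/(1+r)^5 + TV/(1+r)^5
    = 65350.72202 + 73254.14869 + 82113.40494 + 92044.08749 + 103175.77316 + 1902416.44897 = 2318354.58527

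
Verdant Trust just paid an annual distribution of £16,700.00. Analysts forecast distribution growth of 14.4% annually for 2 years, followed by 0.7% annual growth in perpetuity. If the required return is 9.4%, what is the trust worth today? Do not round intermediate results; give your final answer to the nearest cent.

£247095.01

D_1 = 19104.80000
D_2 = 21855.89120
Terminal value at year 2: TV = D_2×(1+g_2)/(r−g_2) = 22008.88244/0.087 = 252975.66021
P_0 = D_1/(1+r)^1 + D_2/(1+r)^2 + TV/(1+r)^2
    = 17463.25411 + 18261.39187 + 211370.36337 = 247095.00935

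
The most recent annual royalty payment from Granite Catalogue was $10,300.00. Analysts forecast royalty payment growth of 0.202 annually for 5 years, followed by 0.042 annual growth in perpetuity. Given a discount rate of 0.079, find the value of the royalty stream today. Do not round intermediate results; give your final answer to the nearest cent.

D_1 = 12380.60000
D_2 = 14881.48120
D_3 = 17887.54040
D_4 = 21500.82356
D_5 = 25843.98992
Terminal value at year 5: TV = D_5×(1+g_2)/(r−g_2) = 26929.43750/0.037 = 727822.63514
P_0 = D_1/(1+r)^1 + D_2/(1+r)^2 + D_3/(1+r)^3 + D_4/(1+r)^4 + D_5/(1+r)^5 + TV/(1+r)^5
    = 11474.14272 + 12782.13119 + 14239.22307 + 15862.41532 + 17670.64246 + 497643.49844 = 569672.05321

$569672.05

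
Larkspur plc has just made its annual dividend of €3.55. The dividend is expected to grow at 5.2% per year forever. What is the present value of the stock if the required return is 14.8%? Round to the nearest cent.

D₁ = D₀ × (1 + g) = €3.55 × 1.052 = €3.7346
Growing perpetuity: P = D₁ / (r − g) = €3.7346 / (0.148 − 0.052) = €38.90

€38.90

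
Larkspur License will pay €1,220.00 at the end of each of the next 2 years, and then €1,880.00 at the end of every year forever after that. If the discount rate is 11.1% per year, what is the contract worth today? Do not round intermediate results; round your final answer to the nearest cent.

€15808.17

PV of 2-year annuity: €1,220.00 × [1 − (1+0.111)^−2] / 0.111 = 2086.50748
Perpetuity value at year 2: €1,880.00 / 0.111 = 16936.93694
PV of perpetuity: 16936.93694 / (1+0.111)^2 = 13721.66311
Total PV = 2086.50748 + 13721.66311 = 15808.17059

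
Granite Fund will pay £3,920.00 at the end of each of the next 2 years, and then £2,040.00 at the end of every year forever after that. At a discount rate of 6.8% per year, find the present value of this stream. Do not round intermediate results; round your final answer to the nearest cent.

PV of 2-year annuity: £3,920.00 × [1 − (1+0.068)^−2] / 0.068 = 7107.12733
Perpetuity value at year 2: £2,040.00 / 0.068 = 30000.00000
PV of perpetuity: 30000.00000 / (1+0.068)^2 = 26301.39292
Total PV = 7107.12733 + 26301.39292 = 33408.52025

£33408.52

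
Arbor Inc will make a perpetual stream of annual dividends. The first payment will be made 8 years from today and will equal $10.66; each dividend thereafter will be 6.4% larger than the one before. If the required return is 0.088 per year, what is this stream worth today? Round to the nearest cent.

$246.12

Value at end of year 7: C₁ / (r − g) = $10.66 / (0.088 − 0.064) = $444.1667
Discount to today: PV = $444.1667 / (1 + 0.088)^7 = $444.1667 / 1.804689 = $246.12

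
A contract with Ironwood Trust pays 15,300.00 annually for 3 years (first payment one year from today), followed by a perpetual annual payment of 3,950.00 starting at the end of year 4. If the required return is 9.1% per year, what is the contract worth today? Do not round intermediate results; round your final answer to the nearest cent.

72085.66

PV of 3-year annuity: 15,300.00 × [1 − (1+0.091)^−3] / 0.091 = 38659.88901
Perpetuity value at year 3: 3,950.00 / 0.091 = 43406.59341
PV of perpetuity: 43406.59341 / (1+0.091)^3 = 33425.77239
Total PV = 38659.88901 + 33425.77239 = 72085.66140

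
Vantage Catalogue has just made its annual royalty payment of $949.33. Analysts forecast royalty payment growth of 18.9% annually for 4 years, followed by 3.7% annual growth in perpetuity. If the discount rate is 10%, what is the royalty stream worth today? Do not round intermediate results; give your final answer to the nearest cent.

$25961.16

D_1 = 1128.75337
D_2 = 1342.08776
D_3 = 1595.74234
D_4 = 1897.33765
Terminal value at year 4: TV = D_4×(1+g_2)/(r−g_2) = 1967.53914/0.063 = 31230.77998
P_0 = D_1/(1+r)^1 + D_2/(1+r)^2 + D_3/(1+r)^3 + D_4/(1+r)^4 + TV/(1+r)^4
    = 1026.13943 + 1109.16344 + 1198.90484 + 1295.90714 + 21331.04295 = 25961.15779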